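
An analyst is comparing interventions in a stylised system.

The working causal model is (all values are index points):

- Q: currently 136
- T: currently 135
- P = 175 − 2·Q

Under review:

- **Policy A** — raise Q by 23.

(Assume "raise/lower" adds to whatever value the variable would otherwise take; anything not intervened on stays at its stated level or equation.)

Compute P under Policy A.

-143

Policy A (Q + 23):
  Q = 136 + 23 = 159
  P = 175 − 2·159 = -143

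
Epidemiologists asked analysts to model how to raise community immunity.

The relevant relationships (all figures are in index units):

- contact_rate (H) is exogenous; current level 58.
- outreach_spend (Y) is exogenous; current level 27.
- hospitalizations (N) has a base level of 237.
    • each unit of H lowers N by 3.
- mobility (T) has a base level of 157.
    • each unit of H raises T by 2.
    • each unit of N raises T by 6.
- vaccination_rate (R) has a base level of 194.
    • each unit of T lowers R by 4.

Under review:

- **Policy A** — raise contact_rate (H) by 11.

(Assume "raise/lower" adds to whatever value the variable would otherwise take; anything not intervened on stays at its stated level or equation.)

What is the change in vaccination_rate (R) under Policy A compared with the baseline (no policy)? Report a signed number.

Baseline:
  H = 58
  N = 237 − 3·58 = 63
  T = 157 + 2·58 + 6·63 = 651
  R = 194 − 4·651 = -2410
Policy A (H + 11):
  H = 58 + 11 = 69
  N = 237 − 3·69 = 30
  T = 157 + 2·69 + 6·30 = 475
  R = 194 − 4·475 = -1706
Change in R: -1706 − (-2410) = 704

704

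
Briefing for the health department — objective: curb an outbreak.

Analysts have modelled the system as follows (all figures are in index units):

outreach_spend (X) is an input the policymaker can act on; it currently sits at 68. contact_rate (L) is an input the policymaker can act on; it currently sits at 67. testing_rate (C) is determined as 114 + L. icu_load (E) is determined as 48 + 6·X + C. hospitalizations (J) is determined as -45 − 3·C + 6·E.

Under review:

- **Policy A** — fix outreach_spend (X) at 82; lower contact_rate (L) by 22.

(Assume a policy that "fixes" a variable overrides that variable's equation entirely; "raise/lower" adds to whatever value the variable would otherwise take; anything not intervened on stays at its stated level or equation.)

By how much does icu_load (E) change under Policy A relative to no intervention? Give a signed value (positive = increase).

62

Baseline:
  X = 68
  L = 67
  C = 114 + 67 = 181
  E = 48 + 6·68 + 181 = 637
Policy A (X := 82, L − 22):
  X = 82
  L = 67 − 22 = 45
  C = 114 + 45 = 159
  E = 48 + 6·82 + 159 = 699
Change in E: 699 − 637 = 62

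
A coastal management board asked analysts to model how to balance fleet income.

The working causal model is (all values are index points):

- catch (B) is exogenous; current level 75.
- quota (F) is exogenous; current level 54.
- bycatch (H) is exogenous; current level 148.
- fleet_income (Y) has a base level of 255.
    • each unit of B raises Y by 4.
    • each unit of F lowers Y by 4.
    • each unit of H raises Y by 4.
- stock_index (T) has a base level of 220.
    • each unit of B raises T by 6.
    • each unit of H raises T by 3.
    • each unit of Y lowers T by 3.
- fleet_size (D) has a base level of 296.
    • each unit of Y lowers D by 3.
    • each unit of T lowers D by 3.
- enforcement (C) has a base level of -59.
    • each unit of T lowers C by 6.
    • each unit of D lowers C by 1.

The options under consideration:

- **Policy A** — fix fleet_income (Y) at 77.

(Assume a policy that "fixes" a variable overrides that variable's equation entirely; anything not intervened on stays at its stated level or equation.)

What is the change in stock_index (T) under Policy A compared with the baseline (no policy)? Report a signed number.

Baseline:
  B = 75
  F = 54
  H = 148
  Y = 255 + 4·75 − 4·54 + 4·148 = 931
  T = 220 + 6·75 + 3·148 − 3·931 = -1679
Policy A (Y := 77):
  B = 75
  F = 54
  H = 148
  Y = 77
  T = 220 + 6·75 + 3·148 − 3·77 = 883
Change in T: 883 − (-1679) = 2562

2562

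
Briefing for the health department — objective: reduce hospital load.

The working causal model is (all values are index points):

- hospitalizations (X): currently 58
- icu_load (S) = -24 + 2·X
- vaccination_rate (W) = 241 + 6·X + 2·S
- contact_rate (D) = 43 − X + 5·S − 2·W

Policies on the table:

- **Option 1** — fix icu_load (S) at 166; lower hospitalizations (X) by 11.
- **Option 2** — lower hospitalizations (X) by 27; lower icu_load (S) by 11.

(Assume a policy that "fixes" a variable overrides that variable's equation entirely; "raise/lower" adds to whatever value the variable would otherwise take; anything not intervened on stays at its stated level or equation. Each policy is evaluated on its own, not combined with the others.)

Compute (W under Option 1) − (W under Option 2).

374

Option 1 (S := 166, X − 11):
  X = 58 − 11 = 47
  S = 166
  W = 241 + 6·47 + 2·166 = 855
Option 2 (X − 27, S − 11):
  X = 58 − 27 = 31
  S = -24 + 2·31 (−11 from intervention) = 27
  W = 241 + 6·31 + 2·27 = 481
W: 855 − 481 = 374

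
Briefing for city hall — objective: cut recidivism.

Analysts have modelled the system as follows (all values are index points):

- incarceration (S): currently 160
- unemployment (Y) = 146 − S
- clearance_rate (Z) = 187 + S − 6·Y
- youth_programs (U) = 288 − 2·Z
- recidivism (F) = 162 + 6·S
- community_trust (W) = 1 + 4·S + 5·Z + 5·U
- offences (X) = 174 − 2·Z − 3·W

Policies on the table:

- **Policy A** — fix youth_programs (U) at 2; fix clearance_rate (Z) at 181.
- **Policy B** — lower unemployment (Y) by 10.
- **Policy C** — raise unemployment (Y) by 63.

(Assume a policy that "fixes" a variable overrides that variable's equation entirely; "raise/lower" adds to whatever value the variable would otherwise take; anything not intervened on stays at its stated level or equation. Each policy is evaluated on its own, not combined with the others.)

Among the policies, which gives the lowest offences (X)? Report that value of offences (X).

Policy A (U := 2, Z := 181):
  S = 160
  Y = 146 − 160 = -14
  Z = 181
  U = 2
  W = 1 + 4·160 + 5·181 + 5·2 = 1556
  X = 174 − 2·181 − 3·1556 = -4856
Policy B (Y − 10):
  S = 160
  Y = 146 − 160 (−10 from intervention) = -24
  Z = 187 + 160 − 6·(-24) = 491
  U = 288 − 2·491 = -694
  W = 1 + 4·160 + 5·491 + 5·(-694) = -374
  X = 174 − 2·491 − 3·(-374) = 314
Policy C (Y + 63):
  S = 160
  Y = 146 − 160 (+63 from intervention) = 49
  Z = 187 + 160 − 6·49 = 53
  U = 288 − 2·53 = 182
  W = 1 + 4·160 + 5·53 + 5·182 = 1816
  X = 174 − 2·53 − 3·1816 = -5380
Comparing — Policy A: X=-4856, Policy B: X=314, Policy C: X=-5380. Lowest is -5380 (Policy C).

-5380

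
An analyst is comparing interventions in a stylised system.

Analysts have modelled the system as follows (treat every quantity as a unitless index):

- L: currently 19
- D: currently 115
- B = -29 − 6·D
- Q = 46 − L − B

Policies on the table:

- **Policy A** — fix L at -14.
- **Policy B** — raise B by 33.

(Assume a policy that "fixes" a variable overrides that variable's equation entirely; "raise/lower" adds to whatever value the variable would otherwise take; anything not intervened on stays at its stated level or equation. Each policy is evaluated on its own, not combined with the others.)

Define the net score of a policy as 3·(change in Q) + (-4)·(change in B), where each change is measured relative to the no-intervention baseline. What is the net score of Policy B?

Baseline:
  L = 19
  D = 115
  B = -29 − 6·115 = -719
  Q = 46 − 19 − (-719) = 746
Policy B (B + 33):
  L = 19
  D = 115
  B = -29 − 6·115 (+33 from intervention) = -686
  Q = 46 − 19 − (-686) = 713
ΔQ = 713 − 746 = -33; ΔB = -686 − (-719) = 33
Score = 3·(-33) + (-4)·33 = -231

-231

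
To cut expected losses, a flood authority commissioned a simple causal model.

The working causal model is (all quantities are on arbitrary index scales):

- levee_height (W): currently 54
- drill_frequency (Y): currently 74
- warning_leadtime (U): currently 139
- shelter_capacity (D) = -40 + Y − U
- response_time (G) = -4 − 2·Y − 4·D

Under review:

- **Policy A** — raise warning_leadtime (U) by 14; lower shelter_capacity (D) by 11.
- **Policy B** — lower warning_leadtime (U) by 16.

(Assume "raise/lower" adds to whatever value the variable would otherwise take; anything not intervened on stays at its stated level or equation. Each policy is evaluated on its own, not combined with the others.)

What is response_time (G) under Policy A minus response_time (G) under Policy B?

Policy A (U + 14, D − 11):
  Y = 74
  U = 139 + 14 = 153
  D = -40 + 74 − 153 (−11 from intervention) = -130
  G = -4 − 2·74 − 4·(-130) = 368
Policy B (U − 16):
  Y = 74
  U = 139 − 16 = 123
  D = -40 + 74 − 123 = -89
  G = -4 − 2·74 − 4·(-89) = 204
G: 368 − 204 = 164

164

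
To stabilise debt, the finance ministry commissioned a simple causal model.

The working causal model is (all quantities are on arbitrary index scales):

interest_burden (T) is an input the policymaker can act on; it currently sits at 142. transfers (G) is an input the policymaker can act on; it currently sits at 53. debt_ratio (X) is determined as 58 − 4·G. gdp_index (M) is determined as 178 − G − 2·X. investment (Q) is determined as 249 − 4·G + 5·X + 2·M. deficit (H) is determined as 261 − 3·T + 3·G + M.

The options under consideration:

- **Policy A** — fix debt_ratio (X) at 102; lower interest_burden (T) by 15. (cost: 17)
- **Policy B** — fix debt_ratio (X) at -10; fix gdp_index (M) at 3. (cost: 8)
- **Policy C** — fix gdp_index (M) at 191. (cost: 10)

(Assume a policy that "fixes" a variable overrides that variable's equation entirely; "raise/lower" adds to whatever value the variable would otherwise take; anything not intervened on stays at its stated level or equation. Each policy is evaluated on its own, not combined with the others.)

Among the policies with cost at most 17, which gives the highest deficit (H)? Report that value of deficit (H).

185

Policy A (X := 102, T − 15):
  T = 142 − 15 = 127
  G = 53
  X = 102
  M = 178 − 53 − 2·102 = -79
  H = 261 − 3·127 + 3·53 + (-79) = -40
Policy B (X := -10, M := 3):
  T = 142
  G = 53
  X = -10
  M = 3
  H = 261 − 3·142 + 3·53 + 3 = -3
Policy C (M := 191):
  T = 142
  G = 53
  X = 58 − 4·53 = -154
  M = 191
  H = 261 − 3·142 + 3·53 + 191 = 185
Comparing — Policy A: H=-40, Policy B: H=-3, Policy C: H=185. Highest is 185 (Policy C).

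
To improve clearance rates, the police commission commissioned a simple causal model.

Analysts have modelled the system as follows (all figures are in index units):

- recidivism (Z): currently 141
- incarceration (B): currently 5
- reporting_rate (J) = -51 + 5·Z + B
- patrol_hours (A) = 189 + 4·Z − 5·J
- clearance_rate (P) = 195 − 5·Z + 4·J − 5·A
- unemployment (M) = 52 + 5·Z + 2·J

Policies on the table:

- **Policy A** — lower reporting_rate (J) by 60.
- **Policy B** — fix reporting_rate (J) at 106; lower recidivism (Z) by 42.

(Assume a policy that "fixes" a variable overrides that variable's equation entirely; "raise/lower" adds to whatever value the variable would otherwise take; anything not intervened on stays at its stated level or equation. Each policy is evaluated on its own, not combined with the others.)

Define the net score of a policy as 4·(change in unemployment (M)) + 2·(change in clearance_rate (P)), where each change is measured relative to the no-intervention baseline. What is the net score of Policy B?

Baseline:
  Z = 141
  B = 5
  J = -51 + 5·141 + 5 = 659
  A = 189 + 4·141 − 5·659 = -2542
  P = 195 − 5·141 + 4·659 − 5·(-2542) = 14836
  M = 52 + 5·141 + 2·659 = 2075
Policy B (J := 106, Z − 42):
  Z = 141 − 42 = 99
  B = 5
  J = 106
  A = 189 + 4·99 − 5·106 = 55
  P = 195 − 5·99 + 4·106 − 5·55 = -151
  M = 52 + 5·99 + 2·106 = 759
ΔM = 759 − 2075 = -1316; ΔP = -151 − 14836 = -14987
Score = 4·(-1316) + 2·(-14987) = -35238

-35238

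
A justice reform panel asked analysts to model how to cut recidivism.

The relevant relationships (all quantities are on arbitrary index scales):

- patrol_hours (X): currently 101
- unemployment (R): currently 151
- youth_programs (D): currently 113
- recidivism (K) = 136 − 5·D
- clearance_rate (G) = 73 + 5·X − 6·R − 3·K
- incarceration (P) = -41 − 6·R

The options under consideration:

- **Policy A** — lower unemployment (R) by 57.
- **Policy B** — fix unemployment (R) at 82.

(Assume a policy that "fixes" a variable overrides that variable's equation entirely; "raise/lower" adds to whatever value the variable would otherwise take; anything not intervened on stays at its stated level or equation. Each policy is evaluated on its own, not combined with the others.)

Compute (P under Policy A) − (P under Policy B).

Policy A (R − 57):
  R = 151 − 57 = 94
  P = -41 − 6·94 = -605
Policy B (R := 82):
  R = 82
  P = -41 − 6·82 = -533
P: -605 − (-533) = -72

-72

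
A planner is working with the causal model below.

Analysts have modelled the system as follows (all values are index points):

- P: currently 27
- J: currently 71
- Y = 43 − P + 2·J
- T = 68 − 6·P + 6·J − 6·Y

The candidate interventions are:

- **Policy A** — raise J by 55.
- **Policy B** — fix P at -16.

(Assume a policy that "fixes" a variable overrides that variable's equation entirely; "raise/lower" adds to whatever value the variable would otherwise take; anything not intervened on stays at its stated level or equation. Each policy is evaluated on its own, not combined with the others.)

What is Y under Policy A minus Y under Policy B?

Policy A (J + 55):
  P = 27
  J = 71 + 55 = 126
  Y = 43 − 27 + 2·126 = 268
Policy B (P := -16):
  P = -16
  J = 71
  Y = 43 − (-16) + 2·71 = 201
Y: 268 − 201 = 67

67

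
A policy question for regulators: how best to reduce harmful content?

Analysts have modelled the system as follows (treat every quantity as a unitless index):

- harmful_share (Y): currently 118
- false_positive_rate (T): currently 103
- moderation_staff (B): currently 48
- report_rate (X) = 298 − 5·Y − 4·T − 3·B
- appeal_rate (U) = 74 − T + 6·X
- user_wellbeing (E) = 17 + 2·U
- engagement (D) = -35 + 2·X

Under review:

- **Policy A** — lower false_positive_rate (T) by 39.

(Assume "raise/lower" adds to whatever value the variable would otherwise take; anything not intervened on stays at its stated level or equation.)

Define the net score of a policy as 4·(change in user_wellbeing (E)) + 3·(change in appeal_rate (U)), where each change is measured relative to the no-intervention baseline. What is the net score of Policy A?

Baseline:
  Y = 118
  T = 103
  B = 48
  X = 298 − 5·118 − 4·103 − 3·48 = -848
  U = 74 − 103 + 6·(-848) = -5117
  E = 17 + 2·(-5117) = -10217
Policy A (T − 39):
  Y = 118
  T = 103 − 39 = 64
  B = 48
  X = 298 − 5·118 − 4·64 − 3·48 = -692
  U = 74 − 64 + 6·(-692) = -4142
  E = 17 + 2·(-4142) = -8267
ΔE = -8267 − (-10217) = 1950; ΔU = -4142 − (-5117) = 975
Score = 4·1950 + 3·975 = 10725

10725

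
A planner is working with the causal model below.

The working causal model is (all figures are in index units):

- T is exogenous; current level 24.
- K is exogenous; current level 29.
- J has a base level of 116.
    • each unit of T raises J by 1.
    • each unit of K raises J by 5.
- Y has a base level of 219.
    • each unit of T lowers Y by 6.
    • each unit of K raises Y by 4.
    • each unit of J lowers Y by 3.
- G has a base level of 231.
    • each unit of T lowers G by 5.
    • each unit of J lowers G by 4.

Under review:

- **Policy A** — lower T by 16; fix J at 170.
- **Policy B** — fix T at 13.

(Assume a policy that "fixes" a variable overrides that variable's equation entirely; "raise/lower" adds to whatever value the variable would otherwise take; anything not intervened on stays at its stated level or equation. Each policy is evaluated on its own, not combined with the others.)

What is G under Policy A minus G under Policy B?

441

Policy A (T − 16, J := 170):
  T = 24 − 16 = 8
  K = 29
  J = 170
  G = 231 − 5·8 − 4·170 = -489
Policy B (T := 13):
  T = 13
  K = 29
  J = 116 + 13 + 5·29 = 274
  G = 231 − 5·13 − 4·274 = -930
G: -489 − (-930) = 441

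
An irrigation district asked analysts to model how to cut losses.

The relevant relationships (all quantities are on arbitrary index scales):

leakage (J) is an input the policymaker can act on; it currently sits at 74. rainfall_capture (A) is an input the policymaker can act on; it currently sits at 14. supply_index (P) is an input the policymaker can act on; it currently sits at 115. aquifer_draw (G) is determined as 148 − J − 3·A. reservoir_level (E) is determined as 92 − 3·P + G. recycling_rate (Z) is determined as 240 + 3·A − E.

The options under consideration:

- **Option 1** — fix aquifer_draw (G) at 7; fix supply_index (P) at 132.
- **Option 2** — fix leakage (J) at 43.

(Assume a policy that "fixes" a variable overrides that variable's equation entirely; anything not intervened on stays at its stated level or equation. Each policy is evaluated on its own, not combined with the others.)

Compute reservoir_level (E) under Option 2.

-190

Option 2 (J := 43):
  J = 43
  A = 14
  P = 115
  G = 148 − 43 − 3·14 = 63
  E = 92 − 3·115 + 63 = -190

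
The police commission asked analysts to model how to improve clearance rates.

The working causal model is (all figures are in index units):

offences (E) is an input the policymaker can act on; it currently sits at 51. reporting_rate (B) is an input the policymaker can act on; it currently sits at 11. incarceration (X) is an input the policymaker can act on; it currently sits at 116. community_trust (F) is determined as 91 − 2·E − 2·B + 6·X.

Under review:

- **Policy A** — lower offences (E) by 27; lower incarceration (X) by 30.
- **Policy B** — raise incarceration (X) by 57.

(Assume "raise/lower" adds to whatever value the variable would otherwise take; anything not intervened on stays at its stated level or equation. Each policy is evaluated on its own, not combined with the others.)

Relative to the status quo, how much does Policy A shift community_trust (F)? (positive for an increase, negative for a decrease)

Baseline:
  E = 51
  B = 11
  X = 116
  F = 91 − 2·51 − 2·11 + 6·116 = 663
Policy A (E − 27, X − 30):
  E = 51 − 27 = 24
  B = 11
  X = 116 − 30 = 86
  F = 91 − 2·24 − 2·11 + 6·86 = 537
Change in F: 537 − 663 = -126

-126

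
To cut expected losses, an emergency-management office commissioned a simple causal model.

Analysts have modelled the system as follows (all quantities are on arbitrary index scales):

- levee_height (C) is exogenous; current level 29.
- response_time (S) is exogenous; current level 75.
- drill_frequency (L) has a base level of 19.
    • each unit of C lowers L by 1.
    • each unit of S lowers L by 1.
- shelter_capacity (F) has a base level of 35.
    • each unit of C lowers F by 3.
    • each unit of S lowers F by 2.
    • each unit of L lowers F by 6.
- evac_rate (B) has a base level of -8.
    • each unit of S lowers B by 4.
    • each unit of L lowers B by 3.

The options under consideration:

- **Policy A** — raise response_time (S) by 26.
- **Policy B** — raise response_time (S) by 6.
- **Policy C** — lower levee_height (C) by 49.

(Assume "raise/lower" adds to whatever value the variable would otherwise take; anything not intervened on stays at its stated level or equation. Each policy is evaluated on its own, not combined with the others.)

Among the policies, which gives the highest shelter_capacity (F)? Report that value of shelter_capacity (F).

412

Policy A (S + 26):
  C = 29
  S = 75 + 26 = 101
  L = 19 − 29 − 101 = -111
  F = 35 − 3·29 − 2·101 − 6·(-111) = 412
Policy B (S + 6):
  C = 29
  S = 75 + 6 = 81
  L = 19 − 29 − 81 = -91
  F = 35 − 3·29 − 2·81 − 6·(-91) = 332
Policy C (C − 49):
  C = 29 − 49 = -20
  S = 75
  L = 19 − (-20) − 75 = -36
  F = 35 − 3·(-20) − 2·75 − 6·(-36) = 161
Comparing — Policy A: F=412, Policy B: F=332, Policy C: F=161. Highest is 412 (Policy A).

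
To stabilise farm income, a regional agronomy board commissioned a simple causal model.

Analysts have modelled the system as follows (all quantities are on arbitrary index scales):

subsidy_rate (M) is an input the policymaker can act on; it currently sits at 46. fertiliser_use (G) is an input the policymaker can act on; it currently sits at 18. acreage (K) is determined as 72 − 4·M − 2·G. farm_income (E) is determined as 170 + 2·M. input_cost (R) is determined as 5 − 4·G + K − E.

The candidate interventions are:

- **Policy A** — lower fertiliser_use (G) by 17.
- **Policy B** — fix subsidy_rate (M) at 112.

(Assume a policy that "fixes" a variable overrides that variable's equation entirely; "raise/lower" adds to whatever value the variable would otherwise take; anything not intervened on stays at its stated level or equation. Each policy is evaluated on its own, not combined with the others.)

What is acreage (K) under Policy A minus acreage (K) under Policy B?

Policy A (G − 17):
  M = 46
  G = 18 − 17 = 1
  K = 72 − 4·46 − 2·1 = -114
Policy B (M := 112):
  M = 112
  G = 18
  K = 72 − 4·112 − 2·18 = -412
K: -114 − (-412) = 298

298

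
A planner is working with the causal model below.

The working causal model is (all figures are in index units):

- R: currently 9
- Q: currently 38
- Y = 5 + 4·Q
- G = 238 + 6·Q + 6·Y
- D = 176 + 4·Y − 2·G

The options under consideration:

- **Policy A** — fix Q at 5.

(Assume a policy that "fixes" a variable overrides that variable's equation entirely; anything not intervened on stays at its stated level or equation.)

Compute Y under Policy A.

Policy A (Q := 5):
  Q = 5
  Y = 5 + 4·5 = 25

25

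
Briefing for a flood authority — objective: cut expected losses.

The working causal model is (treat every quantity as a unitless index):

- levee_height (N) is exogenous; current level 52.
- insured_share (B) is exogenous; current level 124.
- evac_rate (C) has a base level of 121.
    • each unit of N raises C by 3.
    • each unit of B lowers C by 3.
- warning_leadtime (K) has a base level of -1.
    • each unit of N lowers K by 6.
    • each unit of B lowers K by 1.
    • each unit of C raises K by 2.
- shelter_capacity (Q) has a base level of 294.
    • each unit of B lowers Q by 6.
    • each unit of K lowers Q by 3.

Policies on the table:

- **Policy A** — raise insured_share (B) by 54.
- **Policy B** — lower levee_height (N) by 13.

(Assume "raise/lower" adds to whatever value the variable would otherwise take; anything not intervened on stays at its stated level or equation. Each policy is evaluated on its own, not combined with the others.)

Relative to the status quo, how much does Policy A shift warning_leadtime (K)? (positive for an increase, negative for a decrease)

-378

Baseline:
  N = 52
  B = 124
  C = 121 + 3·52 − 3·124 = -95
  K = -1 − 6·52 − 124 + 2·(-95) = -627
Policy A (B + 54):
  N = 52
  B = 124 + 54 = 178
  C = 121 + 3·52 − 3·178 = -257
  K = -1 − 6·52 − 178 + 2·(-257) = -1005
Change in K: -1005 − (-627) = -378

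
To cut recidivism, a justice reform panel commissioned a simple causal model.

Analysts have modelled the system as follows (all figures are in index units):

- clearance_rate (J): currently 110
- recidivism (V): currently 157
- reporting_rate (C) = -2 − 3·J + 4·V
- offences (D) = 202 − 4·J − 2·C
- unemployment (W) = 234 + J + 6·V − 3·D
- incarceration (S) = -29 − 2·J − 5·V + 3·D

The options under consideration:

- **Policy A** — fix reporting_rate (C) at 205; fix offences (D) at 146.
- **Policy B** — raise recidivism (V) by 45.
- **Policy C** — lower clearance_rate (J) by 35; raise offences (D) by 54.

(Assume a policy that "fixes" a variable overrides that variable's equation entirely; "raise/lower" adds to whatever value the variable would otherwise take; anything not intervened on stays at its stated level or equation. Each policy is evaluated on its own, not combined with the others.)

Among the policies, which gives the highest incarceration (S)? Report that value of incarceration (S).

Policy A (C := 205, D := 146):
  J = 110
  V = 157
  C = 205
  D = 146
  S = -29 − 2·110 − 5·157 + 3·146 = -596
Policy B (V + 45):
  J = 110
  V = 157 + 45 = 202
  C = -2 − 3·110 + 4·202 = 476
  D = 202 − 4·110 − 2·476 = -1190
  S = -29 − 2·110 − 5·202 + 3·(-1190) = -4829
Policy C (J − 35, D + 54):
  J = 110 − 35 = 75
  V = 157
  C = -2 − 3·75 + 4·157 = 401
  D = 202 − 4·75 − 2·401 (+54 from intervention) = -846
  S = -29 − 2·75 − 5·157 + 3·(-846) = -3502
Comparing — Policy A: S=-596, Policy B: S=-4829, Policy C: S=-3502. Highest is -596 (Policy A).

-596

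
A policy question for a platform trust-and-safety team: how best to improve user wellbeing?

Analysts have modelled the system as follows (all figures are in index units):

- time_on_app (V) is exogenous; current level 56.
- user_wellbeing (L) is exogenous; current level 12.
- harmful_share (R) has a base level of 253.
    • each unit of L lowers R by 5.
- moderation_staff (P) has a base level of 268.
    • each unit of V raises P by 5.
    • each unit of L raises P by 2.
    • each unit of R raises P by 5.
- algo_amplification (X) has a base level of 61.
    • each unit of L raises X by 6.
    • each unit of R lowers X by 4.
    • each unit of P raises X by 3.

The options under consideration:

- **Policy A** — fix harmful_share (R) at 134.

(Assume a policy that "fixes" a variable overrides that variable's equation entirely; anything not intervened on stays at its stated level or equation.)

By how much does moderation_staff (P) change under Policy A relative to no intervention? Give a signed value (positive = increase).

Baseline:
  V = 56
  L = 12
  R = 253 − 5·12 = 193
  P = 268 + 5·56 + 2·12 + 5·193 = 1537
Policy A (R := 134):
  V = 56
  L = 12
  R = 134
  P = 268 + 5·56 + 2·12 + 5·134 = 1242
Change in P: 1242 − 1537 = -295

-295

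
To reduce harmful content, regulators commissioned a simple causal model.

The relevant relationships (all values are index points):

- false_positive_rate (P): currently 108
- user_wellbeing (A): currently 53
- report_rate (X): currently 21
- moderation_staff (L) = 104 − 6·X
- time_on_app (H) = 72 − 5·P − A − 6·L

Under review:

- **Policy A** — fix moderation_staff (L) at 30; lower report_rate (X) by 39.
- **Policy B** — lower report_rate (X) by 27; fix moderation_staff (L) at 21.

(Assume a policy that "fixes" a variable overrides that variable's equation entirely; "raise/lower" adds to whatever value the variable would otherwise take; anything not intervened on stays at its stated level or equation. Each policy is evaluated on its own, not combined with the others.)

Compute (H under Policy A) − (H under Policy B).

-54

Policy A (L := 30, X − 39):
  P = 108
  A = 53
  X = 21 − 39 = -18
  L = 30
  H = 72 − 5·108 − 53 − 6·30 = -701
Policy B (X − 27, L := 21):
  P = 108
  A = 53
  X = 21 − 27 = -6
  L = 21
  H = 72 − 5·108 − 53 − 6·21 = -647
H: -701 − (-647) = -54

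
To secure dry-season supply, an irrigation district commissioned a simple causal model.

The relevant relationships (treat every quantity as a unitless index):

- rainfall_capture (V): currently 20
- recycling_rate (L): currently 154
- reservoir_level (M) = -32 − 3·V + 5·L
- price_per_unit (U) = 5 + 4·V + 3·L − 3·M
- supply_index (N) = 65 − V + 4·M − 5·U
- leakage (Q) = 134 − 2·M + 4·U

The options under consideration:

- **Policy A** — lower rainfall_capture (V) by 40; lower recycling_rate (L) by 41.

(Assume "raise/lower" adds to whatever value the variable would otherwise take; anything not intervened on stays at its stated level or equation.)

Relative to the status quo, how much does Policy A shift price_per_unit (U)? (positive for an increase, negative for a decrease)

Baseline:
  V = 20
  L = 154
  M = -32 − 3·20 + 5·154 = 678
  U = 5 + 4·20 + 3·154 − 3·678 = -1487
Policy A (V − 40, L − 41):
  V = 20 − 40 = -20
  L = 154 − 41 = 113
  M = -32 − 3·(-20) + 5·113 = 593
  U = 5 + 4·(-20) + 3·113 − 3·593 = -1515
Change in U: -1515 − (-1487) = -28

-28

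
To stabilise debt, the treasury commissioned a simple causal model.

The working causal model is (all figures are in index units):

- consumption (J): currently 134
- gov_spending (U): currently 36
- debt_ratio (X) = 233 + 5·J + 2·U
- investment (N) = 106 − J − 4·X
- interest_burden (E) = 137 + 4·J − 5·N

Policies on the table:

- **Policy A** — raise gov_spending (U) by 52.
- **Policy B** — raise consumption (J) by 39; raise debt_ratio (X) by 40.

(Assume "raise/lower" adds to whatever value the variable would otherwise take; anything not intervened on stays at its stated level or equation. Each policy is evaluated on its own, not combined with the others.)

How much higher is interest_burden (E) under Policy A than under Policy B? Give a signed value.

-2971

Policy A (U + 52):
  J = 134
  U = 36 + 52 = 88
  X = 233 + 5·134 + 2·88 = 1079
  N = 106 − 134 − 4·1079 = -4344
  E = 137 + 4·134 − 5·(-4344) = 22393
Policy B (J + 39, X + 40):
  J = 134 + 39 = 173
  U = 36
  X = 233 + 5·173 + 2·36 (+40 from intervention) = 1210
  N = 106 − 173 − 4·1210 = -4907
  E = 137 + 4·173 − 5·(-4907) = 25364
E: 22393 − 25364 = -2971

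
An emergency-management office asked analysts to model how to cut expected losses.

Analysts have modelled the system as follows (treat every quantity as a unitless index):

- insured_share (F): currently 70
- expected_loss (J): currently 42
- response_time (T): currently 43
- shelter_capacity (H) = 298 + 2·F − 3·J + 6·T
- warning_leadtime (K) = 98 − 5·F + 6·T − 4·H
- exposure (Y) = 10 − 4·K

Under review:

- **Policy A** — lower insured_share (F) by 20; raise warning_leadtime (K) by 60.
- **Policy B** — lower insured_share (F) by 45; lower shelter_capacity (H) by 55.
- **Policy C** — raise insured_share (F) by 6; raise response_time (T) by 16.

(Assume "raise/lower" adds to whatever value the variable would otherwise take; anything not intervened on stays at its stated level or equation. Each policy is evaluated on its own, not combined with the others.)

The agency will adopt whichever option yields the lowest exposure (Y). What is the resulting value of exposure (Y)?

Policy A (F − 20, K + 60):
  F = 70 − 20 = 50
  J = 42
  T = 43
  H = 298 + 2·50 − 3·42 + 6·43 = 530
  K = 98 − 5·50 + 6·43 − 4·530 (+60 from intervention) = -1954
  Y = 10 − 4·(-1954) = 7826
Policy B (F − 45, H − 55):
  F = 70 − 45 = 25
  J = 42
  T = 43
  H = 298 + 2·25 − 3·42 + 6·43 (−55 from intervention) = 425
  K = 98 − 5·25 + 6·43 − 4·425 = -1469
  Y = 10 − 4·(-1469) = 5886
Policy C (F + 6, T + 16):
  F = 70 + 6 = 76
  J = 42
  T = 43 + 16 = 59
  H = 298 + 2·76 − 3·42 + 6·59 = 678
  K = 98 − 5·76 + 6·59 − 4·678 = -2640
  Y = 10 − 4·(-2640) = 10570
Comparing — Policy A: Y=7826, Policy B: Y=5886, Policy C: Y=10570. Lowest is 5886 (Policy B).

5886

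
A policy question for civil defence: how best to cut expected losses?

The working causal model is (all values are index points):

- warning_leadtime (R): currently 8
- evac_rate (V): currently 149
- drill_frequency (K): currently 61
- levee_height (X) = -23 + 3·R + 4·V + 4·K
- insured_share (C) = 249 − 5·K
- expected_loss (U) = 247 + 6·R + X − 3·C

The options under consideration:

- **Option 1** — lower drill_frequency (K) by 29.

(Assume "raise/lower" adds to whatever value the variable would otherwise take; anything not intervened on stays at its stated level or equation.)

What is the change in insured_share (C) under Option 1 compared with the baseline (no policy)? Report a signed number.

Baseline:
  K = 61
  C = 249 − 5·61 = -56
Option 1 (K − 29):
  K = 61 − 29 = 32
  C = 249 − 5·32 = 89
Change in C: 89 − (-56) = 145

145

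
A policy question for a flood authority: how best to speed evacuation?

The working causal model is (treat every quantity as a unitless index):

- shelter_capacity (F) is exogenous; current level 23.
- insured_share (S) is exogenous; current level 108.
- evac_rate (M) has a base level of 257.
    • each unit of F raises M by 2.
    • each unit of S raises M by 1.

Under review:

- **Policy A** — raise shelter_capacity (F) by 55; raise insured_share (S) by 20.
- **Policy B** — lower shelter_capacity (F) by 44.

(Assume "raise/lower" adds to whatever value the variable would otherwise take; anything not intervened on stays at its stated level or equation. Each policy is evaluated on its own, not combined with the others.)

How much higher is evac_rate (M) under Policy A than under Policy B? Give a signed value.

Policy A (F + 55, S + 20):
  F = 23 + 55 = 78
  S = 108 + 20 = 128
  M = 257 + 2·78 + 128 = 541
Policy B (F − 44):
  F = 23 − 44 = -21
  S = 108
  M = 257 + 2·(-21) + 108 = 323
M: 541 − 323 = 218

218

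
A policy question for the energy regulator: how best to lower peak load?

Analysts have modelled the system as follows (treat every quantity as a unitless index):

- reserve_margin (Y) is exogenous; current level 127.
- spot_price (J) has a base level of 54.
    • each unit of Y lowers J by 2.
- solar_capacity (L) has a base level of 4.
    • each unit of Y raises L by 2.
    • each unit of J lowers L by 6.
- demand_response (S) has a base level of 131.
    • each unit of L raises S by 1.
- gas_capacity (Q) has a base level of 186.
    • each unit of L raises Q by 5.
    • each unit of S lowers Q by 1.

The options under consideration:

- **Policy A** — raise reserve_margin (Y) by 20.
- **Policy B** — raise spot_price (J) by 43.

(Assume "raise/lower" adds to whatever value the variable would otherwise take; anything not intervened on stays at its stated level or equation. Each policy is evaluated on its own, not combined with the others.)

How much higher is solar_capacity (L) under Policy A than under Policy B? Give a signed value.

Policy A (Y + 20):
  Y = 127 + 20 = 147
  J = 54 − 2·147 = -240
  L = 4 + 2·147 − 6·(-240) = 1738
Policy B (J + 43):
  Y = 127
  J = 54 − 2·127 (+43 from intervention) = -157
  L = 4 + 2·127 − 6·(-157) = 1200
L: 1738 − 1200 = 538

538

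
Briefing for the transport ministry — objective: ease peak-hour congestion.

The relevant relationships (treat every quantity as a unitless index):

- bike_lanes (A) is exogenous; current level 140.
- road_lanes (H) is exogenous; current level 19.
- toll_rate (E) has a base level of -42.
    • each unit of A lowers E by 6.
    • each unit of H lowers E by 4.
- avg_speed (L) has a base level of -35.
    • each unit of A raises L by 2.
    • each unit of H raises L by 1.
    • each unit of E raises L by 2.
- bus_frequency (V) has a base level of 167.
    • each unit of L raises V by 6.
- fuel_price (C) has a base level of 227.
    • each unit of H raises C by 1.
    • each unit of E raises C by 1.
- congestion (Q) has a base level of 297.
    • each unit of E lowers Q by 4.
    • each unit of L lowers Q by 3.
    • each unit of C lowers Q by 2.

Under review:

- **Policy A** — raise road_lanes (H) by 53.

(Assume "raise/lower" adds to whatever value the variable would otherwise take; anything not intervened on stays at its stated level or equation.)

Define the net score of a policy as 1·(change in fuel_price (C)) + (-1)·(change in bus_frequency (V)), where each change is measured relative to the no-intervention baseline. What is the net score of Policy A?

2067

Baseline:
  A = 140
  H = 19
  E = -42 − 6·140 − 4·19 = -958
  L = -35 + 2·140 + 19 + 2·(-958) = -1652
  V = 167 + 6·(-1652) = -9745
  C = 227 + 19 + (-958) = -712
Policy A (H + 53):
  A = 140
  H = 19 + 53 = 72
  E = -42 − 6·140 − 4·72 = -1170
  L = -35 + 2·140 + 72 + 2·(-1170) = -2023
  V = 167 + 6·(-2023) = -11971
  C = 227 + 72 + (-1170) = -871
ΔC = -871 − (-712) = -159; ΔV = -11971 − (-9745) = -2226
Score = 1·(-159) + (-1)·(-2226) = 2067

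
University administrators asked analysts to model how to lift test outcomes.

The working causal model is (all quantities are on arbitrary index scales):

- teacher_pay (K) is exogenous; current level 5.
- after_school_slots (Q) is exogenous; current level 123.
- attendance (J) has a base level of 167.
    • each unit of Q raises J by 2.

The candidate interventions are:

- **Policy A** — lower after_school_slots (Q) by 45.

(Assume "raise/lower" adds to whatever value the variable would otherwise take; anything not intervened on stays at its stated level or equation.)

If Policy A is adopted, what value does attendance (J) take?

Policy A (Q − 45):
  Q = 123 − 45 = 78
  J = 167 + 2·78 = 323

323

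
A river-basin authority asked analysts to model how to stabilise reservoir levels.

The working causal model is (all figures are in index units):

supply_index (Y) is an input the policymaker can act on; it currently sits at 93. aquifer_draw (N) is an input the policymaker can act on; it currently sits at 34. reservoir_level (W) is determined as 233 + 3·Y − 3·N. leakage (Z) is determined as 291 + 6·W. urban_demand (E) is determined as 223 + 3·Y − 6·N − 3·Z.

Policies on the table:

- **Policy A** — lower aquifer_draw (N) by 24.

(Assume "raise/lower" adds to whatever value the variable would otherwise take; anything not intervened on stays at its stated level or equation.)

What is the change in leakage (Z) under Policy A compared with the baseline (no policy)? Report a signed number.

432

Baseline:
  Y = 93
  N = 34
  W = 233 + 3·93 − 3·34 = 410
  Z = 291 + 6·410 = 2751
Policy A (N − 24):
  Y = 93
  N = 34 − 24 = 10
  W = 233 + 3·93 − 3·10 = 482
  Z = 291 + 6·482 = 3183
Change in Z: 3183 − 2751 = 432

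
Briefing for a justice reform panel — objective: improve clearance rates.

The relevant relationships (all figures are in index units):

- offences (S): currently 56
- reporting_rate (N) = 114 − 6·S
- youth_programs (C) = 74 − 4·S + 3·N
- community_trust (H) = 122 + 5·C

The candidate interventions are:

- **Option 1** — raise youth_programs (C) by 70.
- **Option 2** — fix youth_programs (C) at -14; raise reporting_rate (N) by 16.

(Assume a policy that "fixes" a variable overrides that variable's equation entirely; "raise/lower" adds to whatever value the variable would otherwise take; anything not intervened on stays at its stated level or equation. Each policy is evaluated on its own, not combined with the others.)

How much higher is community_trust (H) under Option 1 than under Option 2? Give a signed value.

-3660

Option 1 (C + 70):
  S = 56
  N = 114 − 6·56 = -222
  C = 74 − 4·56 + 3·(-222) (+70 from intervention) = -746
  H = 122 + 5·(-746) = -3608
Option 2 (C := -14, N + 16):
  S = 56
  N = 114 − 6·56 (+16 from intervention) = -206
  C = -14
  H = 122 + 5·(-14) = 52
H: -3608 − 52 = -3660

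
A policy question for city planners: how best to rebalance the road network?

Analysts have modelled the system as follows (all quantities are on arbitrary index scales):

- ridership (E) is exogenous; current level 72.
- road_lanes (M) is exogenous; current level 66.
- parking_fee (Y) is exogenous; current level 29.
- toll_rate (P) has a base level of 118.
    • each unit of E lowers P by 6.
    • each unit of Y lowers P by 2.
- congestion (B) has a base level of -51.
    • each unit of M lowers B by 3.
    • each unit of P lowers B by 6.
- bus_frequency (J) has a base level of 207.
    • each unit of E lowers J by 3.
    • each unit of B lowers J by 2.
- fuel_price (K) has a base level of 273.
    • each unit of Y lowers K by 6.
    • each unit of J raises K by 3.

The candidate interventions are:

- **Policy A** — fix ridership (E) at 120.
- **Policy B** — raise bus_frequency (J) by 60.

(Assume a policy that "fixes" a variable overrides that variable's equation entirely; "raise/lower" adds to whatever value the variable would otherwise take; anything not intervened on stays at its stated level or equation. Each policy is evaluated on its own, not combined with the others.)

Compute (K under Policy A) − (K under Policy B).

Policy A (E := 120):
  E = 120
  M = 66
  Y = 29
  P = 118 − 6·120 − 2·29 = -660
  B = -51 − 3·66 − 6·(-660) = 3711
  J = 207 − 3·120 − 2·3711 = -7575
  K = 273 − 6·29 + 3·(-7575) = -22626
Policy B (J + 60):
  E = 72
  M = 66
  Y = 29
  P = 118 − 6·72 − 2·29 = -372
  B = -51 − 3·66 − 6·(-372) = 1983
  J = 207 − 3·72 − 2·1983 (+60 from intervention) = -3915
  K = 273 − 6·29 + 3·(-3915) = -11646
K: -22626 − (-11646) = -10980

-10980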